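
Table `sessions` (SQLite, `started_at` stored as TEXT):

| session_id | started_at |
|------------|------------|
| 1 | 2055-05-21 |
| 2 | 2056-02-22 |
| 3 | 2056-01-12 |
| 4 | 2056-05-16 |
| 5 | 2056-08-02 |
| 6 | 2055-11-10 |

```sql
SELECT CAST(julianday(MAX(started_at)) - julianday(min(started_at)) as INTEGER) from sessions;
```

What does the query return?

MIN = 2055-05-21, MAX = 2056-08-02.
10 days remain in May 2055 after the 21st (31 − 21).
Full months from June 2055 through July 2056 contribute their day counts.
Then 2 days into August 2056.
Total: 10 + 30 + 31 + 31 + 30 + 31 + 30 + 31 + 31 + 29 + 31 + 30 + 31 + 30 + 31 + 2 = 439.

439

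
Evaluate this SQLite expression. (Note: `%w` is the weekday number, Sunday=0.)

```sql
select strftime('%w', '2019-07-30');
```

2019-07-30 is a Tuesday; with Sunday=0 that is 2.

2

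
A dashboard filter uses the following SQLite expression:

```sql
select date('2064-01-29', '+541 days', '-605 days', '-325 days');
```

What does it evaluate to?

Applying '+541 days' to 2064-01-29: counting 541 days forward gives 2065-07-23.
Applying '-605 days' to 2065-07-23: counting 605 days back gives 2063-11-26.
Applying '-325 days' to 2063-11-26: counting 325 days back gives 2063-01-05.

2063-01-05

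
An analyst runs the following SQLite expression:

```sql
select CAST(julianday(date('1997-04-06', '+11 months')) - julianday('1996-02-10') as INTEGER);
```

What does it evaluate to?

Adding +11 months to 1997-04-06 gives 1998-03-06.
19 days remain in February 1996 after the 10th (29 − 10).
Full months from March 1996 through February 1998 contribute their day counts.
Then 6 days into March 1998.
Total: 19 + 31 + 30 + 31 + 30 + 31 + 31 + 30 + 31 + 30 + 31 + 31 + 28 + 31 + 30 + 31 + 30 + 31 + 31 + 30 + 31 + 30 + 31 + 31 + 28 + 6 = 755.

755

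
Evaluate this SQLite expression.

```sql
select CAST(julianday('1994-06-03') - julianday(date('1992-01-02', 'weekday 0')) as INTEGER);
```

880

`weekday 0` advances to the next Sunday; 1992-01-02 is a Thursday, so it moves forward to 1992-01-05.
26 days remain in January 1992 after the 5th (31 − 5).
Full months from February 1992 through May 1994 contribute their day counts.
Then 3 days into June 1994.
Total: 26 + 29 + 31 + 30 + 31 + 30 + 31 + 31 + 30 + 31 + 30 + 31 + 31 + 28 + 31 + 30 + 31 + 30 + 31 + 31 + 30 + 31 + 30 + 31 + 31 + 28 + 31 + 30 + 31 + 3 = 880.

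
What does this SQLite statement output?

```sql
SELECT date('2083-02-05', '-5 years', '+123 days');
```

Adding -5 years to 2083-02-05 gives 2078-02-05.
Applying '+123 days' to 2078-02-05: counting 123 days forward gives 2078-06-08.

2078-06-08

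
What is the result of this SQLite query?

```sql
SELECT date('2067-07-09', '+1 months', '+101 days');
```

2067-11-18

Adding +1 month to 2067-07-09 gives 2067-08-09.
Applying '+101 days' to 2067-08-09: counting 101 days forward gives 2067-11-18.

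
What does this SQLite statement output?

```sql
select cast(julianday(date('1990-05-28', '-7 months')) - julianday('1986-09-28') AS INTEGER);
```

1126

Adding -7 months to 1990-05-28 gives 1989-10-28.
2 days remain in September 1986 after the 28th (30 − 28).
Full months from October 1986 through September 1989 contribute their day counts.
Then 28 days into October 1989.
Total: 2 + 31 + 30 + 31 + 31 + 28 + 31 + 30 + 31 + 30 + 31 + 31 + 30 + 31 + 30 + 31 + 31 + 29 + 31 + 30 + 31 + 30 + 31 + 31 + 30 + 31 + 30 + 31 + 31 + 28 + 31 + 30 + 31 + 30 + 31 + 31 + 30 + 28 = 1126.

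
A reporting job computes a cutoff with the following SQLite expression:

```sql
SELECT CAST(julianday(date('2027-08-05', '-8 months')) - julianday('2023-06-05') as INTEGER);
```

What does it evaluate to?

Adding -8 months to 2027-08-05 gives 2026-12-05.
25 days remain in June 2023 after the 5th (30 − 5).
Full months from July 2023 through November 2026 contribute their day counts.
Then 5 days into December 2026.
Total: 25 + 31 + 31 + 30 + 31 + 30 + 31 + 31 + 29 + 31 + 30 + 31 + 30 + 31 + 31 + 30 + 31 + 30 + 31 + 31 + 28 + 31 + 30 + 31 + 30 + 31 + 31 + 30 + 31 + 30 + 31 + 31 + 28 + 31 + 30 + 31 + 30 + 31 + 31 + 30 + 31 + 30 + 5 = 1279.

1279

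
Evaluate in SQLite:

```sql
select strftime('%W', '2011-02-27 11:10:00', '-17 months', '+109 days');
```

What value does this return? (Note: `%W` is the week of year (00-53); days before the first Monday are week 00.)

First apply '-17 months', '+109 days': 2011-02-27 11:10:00 → 2010-01-14 11:10:00.
2010-01-14 is a Thursday. SQLite's %W counts Mondays since the year started; the result is 02.

02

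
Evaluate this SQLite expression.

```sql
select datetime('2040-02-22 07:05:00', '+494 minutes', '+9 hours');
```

494 minutes = 8h 14m; +494 minutes from 2040-02-22 07:05:00 is 2040-02-22 15:19:00.
+9 hours from 2040-02-22 15:19:00 is 2040-02-23 00:19:00 (crosses midnight).

2040-02-23 00:19:00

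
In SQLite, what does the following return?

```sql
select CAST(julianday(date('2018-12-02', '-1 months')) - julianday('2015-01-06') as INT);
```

Adding -1 month to 2018-12-02 gives 2018-11-02.
25 days remain in January 2015 after the 6th (31 − 6).
Full months from February 2015 through October 2018 contribute their day counts.
Then 2 days into November 2018.
Total: 25 + 28 + 31 + 30 + 31 + 30 + 31 + 31 + 30 + 31 + 30 + 31 + 31 + 29 + 31 + 30 + 31 + 30 + 31 + 31 + 30 + 31 + 30 + 31 + 31 + 28 + 31 + 30 + 31 + 30 + 31 + 31 + 30 + 31 + 30 + 31 + 31 + 28 + 31 + 30 + 31 + 30 + 31 + 31 + 30 + 31 + 2 = 1396.

1396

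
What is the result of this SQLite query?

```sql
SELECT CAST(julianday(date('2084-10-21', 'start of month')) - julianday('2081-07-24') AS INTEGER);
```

1165

`start of month` rewinds 2084-10-21 to 2084-10-01.
7 days remain in July 2081 after the 24th (31 − 24).
Full months from August 2081 through September 2084 contribute their day counts.
Then 1 day into October 2084.
Total: 7 + 31 + 30 + 31 + 30 + 31 + 31 + 28 + 31 + 30 + 31 + 30 + 31 + 31 + 30 + 31 + 30 + 31 + 31 + 28 + 31 + 30 + 31 + 30 + 31 + 31 + 30 + 31 + 30 + 31 + 31 + 29 + 31 + 30 + 31 + 30 + 31 + 31 + 30 + 1 = 1165.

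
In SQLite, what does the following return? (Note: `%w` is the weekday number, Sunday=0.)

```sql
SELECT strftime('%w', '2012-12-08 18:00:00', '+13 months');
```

First apply '+13 months': 2012-12-08 18:00:00 → 2014-01-08 18:00:00.
2014-01-08 is a Wednesday; with Sunday=0 that is 3.

3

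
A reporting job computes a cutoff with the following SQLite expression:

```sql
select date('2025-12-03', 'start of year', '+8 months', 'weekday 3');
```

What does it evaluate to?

2025-09-03

`start of year` rewinds 2025-12-03 to 2025-01-01.
Adding +8 months to 2025-01-01 gives 2025-09-01.
`weekday 3` advances to the next Wednesday; 2025-09-01 is a Monday, so it moves forward to 2025-09-03.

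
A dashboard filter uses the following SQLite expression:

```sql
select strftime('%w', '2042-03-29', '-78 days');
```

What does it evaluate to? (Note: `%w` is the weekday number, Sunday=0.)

5

First apply '-78 days': 2042-03-29 → 2042-01-10.
2042-01-10 is a Friday; with Sunday=0 that is 5.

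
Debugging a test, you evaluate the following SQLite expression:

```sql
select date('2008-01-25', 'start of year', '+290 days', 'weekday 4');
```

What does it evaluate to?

2008-10-23

`start of year` rewinds 2008-01-25 to 2008-01-01.
Applying '+290 days' to 2008-01-01: counting 290 days forward gives 2008-10-17.
`weekday 4` advances to the next Thursday; 2008-10-17 is a Friday, so it moves forward to 2008-10-23.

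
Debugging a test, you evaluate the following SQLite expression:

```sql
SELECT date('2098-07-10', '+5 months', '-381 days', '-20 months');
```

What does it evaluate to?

2096-03-24

Adding +5 months to 2098-07-10 gives 2098-12-10.
Applying '-381 days' to 2098-12-10: counting 381 days back gives 2097-11-24.
Adding -20 months to 2097-11-24 gives 2096-03-24.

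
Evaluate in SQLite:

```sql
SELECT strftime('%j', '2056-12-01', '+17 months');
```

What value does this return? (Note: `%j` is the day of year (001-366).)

121

First apply '+17 months': 2056-12-01 → 2058-05-01.
Day-of-year for 2058-05-01: days since 2058-01-01 inclusive = 121, zero-padded to 121.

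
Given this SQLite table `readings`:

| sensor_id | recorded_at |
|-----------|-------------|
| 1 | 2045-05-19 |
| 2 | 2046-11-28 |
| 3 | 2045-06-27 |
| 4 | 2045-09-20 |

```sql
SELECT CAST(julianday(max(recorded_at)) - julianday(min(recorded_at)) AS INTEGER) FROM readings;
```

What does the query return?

MIN = 2045-05-19, MAX = 2046-11-28.
12 days remain in May 2045 after the 19th (31 − 19).
Full months from June 2045 through October 2046 contribute their day counts.
Then 28 days into November 2046.
Total: 12 + 30 + 31 + 31 + 30 + 31 + 30 + 31 + 31 + 28 + 31 + 30 + 31 + 30 + 31 + 31 + 30 + 31 + 28 = 558.

558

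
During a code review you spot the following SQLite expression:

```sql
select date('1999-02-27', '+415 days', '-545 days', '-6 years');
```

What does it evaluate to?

Applying '+415 days' to 1999-02-27: counting 415 days forward gives 2000-04-17.
Applying '-545 days' to 2000-04-17: counting 545 days back gives 1998-10-20.
Adding -6 years to 1998-10-20 gives 1992-10-20.

1992-10-20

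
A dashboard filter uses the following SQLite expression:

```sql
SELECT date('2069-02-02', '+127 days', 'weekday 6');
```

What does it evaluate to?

Applying '+127 days' to 2069-02-02: counting 127 days forward gives 2069-06-09.
`weekday 6` advances to the next Saturday; 2069-06-09 is a Sunday, so it moves forward to 2069-06-15.

2069-06-15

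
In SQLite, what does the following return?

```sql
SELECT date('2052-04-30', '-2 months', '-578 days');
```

Adding -2 months to 2052-04-30 targets 2052-02-30. February 2052 has only 29 days, so SQLite normalizes the 1-day overflow forward to 2052-03-01.
Applying '-578 days' to 2052-03-01: counting 578 days back gives 2050-08-01.

2050-08-01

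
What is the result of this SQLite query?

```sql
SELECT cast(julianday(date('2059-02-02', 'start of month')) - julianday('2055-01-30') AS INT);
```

`start of month` rewinds 2059-02-02 to 2059-02-01.
1 day remains in January 2055 after the 30th (31 − 30).
Full months from February 2055 through January 2059 contribute their day counts.
Then 1 day into February 2059.
Total: 1 + 28 + 31 + 30 + 31 + 30 + 31 + 31 + 30 + 31 + 30 + 31 + 31 + 29 + 31 + 30 + 31 + 30 + 31 + 31 + 30 + 31 + 30 + 31 + 31 + 28 + 31 + 30 + 31 + 30 + 31 + 31 + 30 + 31 + 30 + 31 + 31 + 28 + 31 + 30 + 31 + 30 + 31 + 31 + 30 + 31 + 30 + 31 + 31 + 1 = 1463.

1463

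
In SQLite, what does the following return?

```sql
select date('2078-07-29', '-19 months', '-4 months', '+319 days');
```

2077-07-14

Adding -19 months to 2078-07-29 gives 2076-12-29.
Adding -4 months to 2076-12-29 gives 2076-08-29.
Applying '+319 days' to 2076-08-29: counting 319 days forward gives 2077-07-14.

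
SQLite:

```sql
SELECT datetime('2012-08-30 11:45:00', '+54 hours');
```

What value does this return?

+54 hours from 2012-08-30 11:45:00 is 2012-09-01 17:45:00 (crosses midnight).

2012-09-01 17:45:00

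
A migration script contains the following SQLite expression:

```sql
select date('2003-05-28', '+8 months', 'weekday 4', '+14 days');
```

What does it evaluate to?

Adding +8 months to 2003-05-28 gives 2004-01-28.
`weekday 4` advances to the next Thursday; 2004-01-28 is a Wednesday, so it moves forward to 2004-01-29.
January 2004 has 31 days; 2 remain after the 29th, so 3 days reach 2004-02-01.
Advancing 11 more days within February lands on 2004-02-12.

2004-02-12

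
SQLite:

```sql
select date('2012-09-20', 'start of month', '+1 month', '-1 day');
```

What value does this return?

2012-09-30

`start of month` rewinds 2012-09-20 to 2012-09-01.
Adding +1 month to 2012-09-01 gives 2012-10-01.
Going back 1 day from 2012-10-01 reaches 2012-09-30 (last day of September, 30 days).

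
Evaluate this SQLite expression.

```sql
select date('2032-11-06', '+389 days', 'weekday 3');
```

2033-11-30

Applying '+389 days' to 2032-11-06: counting 389 days forward gives 2033-11-30.
`weekday 3` advances to the next Wednesday; 2033-11-30 is already a Wednesday, so it stays at 2033-11-30.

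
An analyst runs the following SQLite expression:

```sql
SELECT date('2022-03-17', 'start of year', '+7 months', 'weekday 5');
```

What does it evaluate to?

`start of year` rewinds 2022-03-17 to 2022-01-01.
Adding +7 months to 2022-01-01 gives 2022-08-01.
`weekday 5` advances to the next Friday; 2022-08-01 is a Monday, so it moves forward to 2022-08-05.

2022-08-05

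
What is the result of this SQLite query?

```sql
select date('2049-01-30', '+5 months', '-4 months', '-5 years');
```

2044-03-02

Adding +5 months to 2049-01-30 gives 2049-06-30.
Adding -4 months to 2049-06-30 targets 2049-02-30. February 2049 has only 28 days, so SQLite normalizes the 2-day overflow forward to 2049-03-02.
Adding -5 years to 2049-03-02 gives 2044-03-02.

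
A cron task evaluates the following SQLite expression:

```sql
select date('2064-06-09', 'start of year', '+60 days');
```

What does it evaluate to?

2064-03-01

`start of year` rewinds 2064-06-09 to 2064-01-01.
Applying '+60 days' to 2064-01-01: counting 60 days forward gives 2064-03-01.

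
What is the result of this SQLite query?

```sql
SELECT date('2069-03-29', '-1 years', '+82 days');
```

2068-06-19

Adding -1 year to 2069-03-29 gives 2068-03-29.
Applying '+82 days' to 2068-03-29: counting 82 days forward gives 2068-06-19.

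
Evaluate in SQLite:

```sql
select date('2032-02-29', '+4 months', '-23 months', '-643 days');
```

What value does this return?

2028-10-24

Adding +4 months to 2032-02-29 gives 2032-06-29.
Adding -23 months to 2032-06-29 gives 2030-07-29.
Applying '-643 days' to 2030-07-29: counting 643 days back gives 2028-10-24.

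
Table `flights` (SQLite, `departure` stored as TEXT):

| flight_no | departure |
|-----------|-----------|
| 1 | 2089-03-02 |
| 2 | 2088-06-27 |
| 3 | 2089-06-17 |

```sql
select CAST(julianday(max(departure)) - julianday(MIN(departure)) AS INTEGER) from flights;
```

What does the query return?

355

MIN = 2088-06-27, MAX = 2089-06-17.
3 days remain in June 2088 after the 27th (30 − 27).
Full months from July 2088 through May 2089 contribute their day counts.
Then 17 days into June 2089.
Total: 3 + 31 + 31 + 30 + 31 + 30 + 31 + 31 + 28 + 31 + 30 + 31 + 17 = 355.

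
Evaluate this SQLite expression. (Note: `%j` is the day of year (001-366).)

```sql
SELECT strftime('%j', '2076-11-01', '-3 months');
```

214

First apply '-3 months': 2076-11-01 → 2076-08-01.
Day-of-year for 2076-08-01: days since 2076-01-01 inclusive = 214, zero-padded to 214.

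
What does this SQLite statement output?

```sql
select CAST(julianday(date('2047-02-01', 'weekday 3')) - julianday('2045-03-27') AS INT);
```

`weekday 3` advances to the next Wednesday; 2047-02-01 is a Friday, so it moves forward to 2047-02-06.
4 days remain in March 2045 after the 27th (31 − 27).
Full months from April 2045 through January 2047 contribute their day counts.
Then 6 days into February 2047.
Total: 4 + 30 + 31 + 30 + 31 + 31 + 30 + 31 + 30 + 31 + 31 + 28 + 31 + 30 + 31 + 30 + 31 + 31 + 30 + 31 + 30 + 31 + 31 + 6 = 681.

681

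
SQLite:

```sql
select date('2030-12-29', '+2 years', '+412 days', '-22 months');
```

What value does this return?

Adding +2 years to 2030-12-29 gives 2032-12-29.
Applying '+412 days' to 2032-12-29: counting 412 days forward gives 2034-02-14.
Adding -22 months to 2034-02-14 gives 2032-04-14.

2032-04-14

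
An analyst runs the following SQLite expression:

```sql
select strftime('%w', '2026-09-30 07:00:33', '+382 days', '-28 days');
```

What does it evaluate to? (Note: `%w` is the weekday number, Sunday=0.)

0

First apply '+382 days', '-28 days': 2026-09-30 07:00:33 → 2027-09-19 07:00:33.
2027-09-19 is a Sunday; with Sunday=0 that is 0.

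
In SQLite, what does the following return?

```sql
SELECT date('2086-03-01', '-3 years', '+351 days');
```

2084-02-15

Adding -3 years to 2086-03-01 gives 2083-03-01.
Applying '+351 days' to 2083-03-01: counting 351 days forward gives 2084-02-15.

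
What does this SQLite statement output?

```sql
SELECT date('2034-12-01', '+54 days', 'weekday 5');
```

Applying '+54 days' to 2034-12-01: counting 54 days forward gives 2035-01-24.
`weekday 5` advances to the next Friday; 2035-01-24 is a Wednesday, so it moves forward to 2035-01-26.

2035-01-26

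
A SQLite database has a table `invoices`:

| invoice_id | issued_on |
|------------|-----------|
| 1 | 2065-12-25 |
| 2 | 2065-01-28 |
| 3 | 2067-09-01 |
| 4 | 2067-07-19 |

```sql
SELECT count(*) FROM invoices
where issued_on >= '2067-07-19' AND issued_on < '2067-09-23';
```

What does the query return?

Rows in [2067-07-19, 2067-09-23): 2067-09-01, 2067-07-19 → 2 rows.

2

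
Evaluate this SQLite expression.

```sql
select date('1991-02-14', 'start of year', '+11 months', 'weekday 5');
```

`start of year` rewinds 1991-02-14 to 1991-01-01.
Adding +11 months to 1991-01-01 gives 1991-12-01.
`weekday 5` advances to the next Friday; 1991-12-01 is a Sunday, so it moves forward to 1991-12-06.

1991-12-06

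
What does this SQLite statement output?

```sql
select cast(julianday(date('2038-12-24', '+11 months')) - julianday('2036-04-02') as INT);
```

1331

Adding +11 months to 2038-12-24 gives 2039-11-24.
28 days remain in April 2036 after the 2nd (30 − 2).
Full months from May 2036 through October 2039 contribute their day counts.
Then 24 days into November 2039.
Total: 28 + 31 + 30 + 31 + 31 + 30 + 31 + 30 + 31 + 31 + 28 + 31 + 30 + 31 + 30 + 31 + 31 + 30 + 31 + 30 + 31 + 31 + 28 + 31 + 30 + 31 + 30 + 31 + 31 + 30 + 31 + 30 + 31 + 31 + 28 + 31 + 30 + 31 + 30 + 31 + 31 + 30 + 31 + 24 = 1331.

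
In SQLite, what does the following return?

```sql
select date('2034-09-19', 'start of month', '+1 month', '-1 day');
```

2034-09-30

`start of month` rewinds 2034-09-19 to 2034-09-01.
Adding +1 month to 2034-09-01 gives 2034-10-01.
Going back 1 day from 2034-10-01 reaches 2034-09-30 (last day of September, 30 days).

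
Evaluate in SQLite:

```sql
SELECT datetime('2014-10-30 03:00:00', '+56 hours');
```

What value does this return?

2014-11-01 11:00:00

+56 hours from 2014-10-30 03:00:00 is 2014-11-01 11:00:00 (crosses midnight).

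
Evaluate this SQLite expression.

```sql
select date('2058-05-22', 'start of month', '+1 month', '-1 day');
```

2058-05-31

`start of month` rewinds 2058-05-22 to 2058-05-01.
Adding +1 month to 2058-05-01 gives 2058-06-01.
Going back 1 day from 2058-06-01 reaches 2058-05-31 (last day of May, 31 days).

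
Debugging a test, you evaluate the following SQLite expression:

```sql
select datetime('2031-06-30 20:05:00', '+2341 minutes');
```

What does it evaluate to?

2341 minutes = 39h 1m; +2341 minutes from 2031-06-30 20:05:00 is 2031-07-02 11:06:00 (crosses midnight).

2031-07-02 11:06:00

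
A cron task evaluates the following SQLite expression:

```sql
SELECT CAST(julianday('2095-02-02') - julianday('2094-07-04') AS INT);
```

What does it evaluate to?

27 days remain in July 2094 after the 4th (31 − 4).
Full months from August 2094 through January 2095 contribute their day counts.
Then 2 days into February 2095.
Total: 27 + 31 + 30 + 31 + 30 + 31 + 31 + 2 = 213.

213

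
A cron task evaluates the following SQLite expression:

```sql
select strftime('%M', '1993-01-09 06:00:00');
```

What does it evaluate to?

00

`%M` extracts the 2-digit minute: 00.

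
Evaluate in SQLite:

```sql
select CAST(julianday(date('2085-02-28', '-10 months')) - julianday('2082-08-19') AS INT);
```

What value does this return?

Adding -10 months to 2085-02-28 gives 2084-04-28.
12 days remain in August 2082 after the 19th (31 − 19).
Full months from September 2082 through March 2084 contribute their day counts.
Then 28 days into April 2084.
Total: 12 + 30 + 31 + 30 + 31 + 31 + 28 + 31 + 30 + 31 + 30 + 31 + 31 + 30 + 31 + 30 + 31 + 31 + 29 + 31 + 28 = 618.

618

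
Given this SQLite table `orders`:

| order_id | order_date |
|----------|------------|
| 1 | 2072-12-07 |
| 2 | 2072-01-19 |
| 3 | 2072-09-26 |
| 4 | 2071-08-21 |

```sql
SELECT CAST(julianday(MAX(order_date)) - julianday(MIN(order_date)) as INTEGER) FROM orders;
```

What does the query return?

MIN = 2071-08-21, MAX = 2072-12-07.
10 days remain in August 2071 after the 21st (31 − 21).
Full months from September 2071 through November 2072 contribute their day counts.
Then 7 days into December 2072.
Total: 10 + 30 + 31 + 30 + 31 + 31 + 29 + 31 + 30 + 31 + 30 + 31 + 31 + 30 + 31 + 30 + 7 = 474.

474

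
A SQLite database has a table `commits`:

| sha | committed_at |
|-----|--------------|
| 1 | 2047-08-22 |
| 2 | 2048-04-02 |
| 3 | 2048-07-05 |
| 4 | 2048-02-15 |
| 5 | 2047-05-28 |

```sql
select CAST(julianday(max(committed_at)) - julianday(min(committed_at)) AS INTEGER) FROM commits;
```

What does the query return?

404

MIN = 2047-05-28, MAX = 2048-07-05.
3 days remain in May 2047 after the 28th (31 − 28).
Full months from June 2047 through June 2048 contribute their day counts.
Then 5 days into July 2048.
Total: 3 + 30 + 31 + 31 + 30 + 31 + 30 + 31 + 31 + 29 + 31 + 30 + 31 + 30 + 5 = 404.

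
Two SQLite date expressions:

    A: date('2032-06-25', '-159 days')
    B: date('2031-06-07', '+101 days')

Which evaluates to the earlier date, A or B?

A = 2032-01-18.
B = 2031-09-16.
B is earlier.

B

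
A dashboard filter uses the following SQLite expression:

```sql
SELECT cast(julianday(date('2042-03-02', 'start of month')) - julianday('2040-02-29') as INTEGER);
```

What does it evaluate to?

731

`start of month` rewinds 2042-03-02 to 2042-03-01.
0 days remain in February 2040 after the 29th (29 − 29).
Full months from March 2040 through February 2042 contribute their day counts.
Then 1 day into March 2042.
Total: 0 + 31 + 30 + 31 + 30 + 31 + 31 + 30 + 31 + 30 + 31 + 31 + 28 + 31 + 30 + 31 + 30 + 31 + 31 + 30 + 31 + 30 + 31 + 31 + 28 + 1 = 731.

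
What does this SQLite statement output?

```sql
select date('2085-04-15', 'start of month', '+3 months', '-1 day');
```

2085-06-30

`start of month` rewinds 2085-04-15 to 2085-04-01.
Adding +3 months to 2085-04-01 gives 2085-07-01.
Going back 1 day from 2085-07-01 reaches 2085-06-30 (last day of June, 30 days).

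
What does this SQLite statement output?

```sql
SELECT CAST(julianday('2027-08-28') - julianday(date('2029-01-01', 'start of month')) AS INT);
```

-492

`start of month` rewinds 2029-01-01 to 2029-01-01.
3 days remain in August 2027 after the 28th (31 − 28).
Full months from September 2027 through December 2028 contribute their day counts.
Then 1 day into January 2029.
Total: 3 + 30 + 31 + 30 + 31 + 31 + 29 + 31 + 30 + 31 + 30 + 31 + 31 + 30 + 31 + 30 + 31 + 1 = 492.
The subtraction is earlier − later, so the result is −492 → -492.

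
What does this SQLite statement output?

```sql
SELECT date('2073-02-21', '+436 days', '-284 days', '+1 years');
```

Applying '+436 days' to 2073-02-21: counting 436 days forward gives 2074-05-03.
Applying '-284 days' to 2074-05-03: counting 284 days back gives 2073-07-23.
Adding +1 year to 2073-07-23 gives 2074-07-23.

2074-07-23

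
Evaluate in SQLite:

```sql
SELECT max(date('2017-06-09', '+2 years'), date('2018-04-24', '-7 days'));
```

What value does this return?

2019-06-09

date('2017-06-09', '+2 years') → 2019-06-09.
date('2018-04-24', '-7 days') → 2018-04-17.
Later of the two is 2019-06-09.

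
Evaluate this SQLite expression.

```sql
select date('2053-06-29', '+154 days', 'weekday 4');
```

Applying '+154 days' to 2053-06-29: counting 154 days forward gives 2053-11-30.
`weekday 4` advances to the next Thursday; 2053-11-30 is a Sunday, so it moves forward to 2053-12-04.

2053-12-04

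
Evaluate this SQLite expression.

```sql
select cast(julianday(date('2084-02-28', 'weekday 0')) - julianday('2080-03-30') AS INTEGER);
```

`weekday 0` advances to the next Sunday; 2084-02-28 is a Monday, so it moves forward to 2084-03-05.
1 day remains in March 2080 after the 30th (31 − 30).
Full months from April 2080 through February 2084 contribute their day counts.
Then 5 days into March 2084.
Total: 1 + 30 + 31 + 30 + 31 + 31 + 30 + 31 + 30 + 31 + 31 + 28 + 31 + 30 + 31 + 30 + 31 + 31 + 30 + 31 + 30 + 31 + 31 + 28 + 31 + 30 + 31 + 30 + 31 + 31 + 30 + 31 + 30 + 31 + 31 + 28 + 31 + 30 + 31 + 30 + 31 + 31 + 30 + 31 + 30 + 31 + 31 + 29 + 5 = 1436.

1436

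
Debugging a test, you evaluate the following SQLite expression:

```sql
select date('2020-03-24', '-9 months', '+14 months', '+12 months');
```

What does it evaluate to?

2021-08-24

Adding -9 months to 2020-03-24 gives 2019-06-24.
Adding +14 months to 2019-06-24 gives 2020-08-24.
Adding +12 months to 2020-08-24 gives 2021-08-24.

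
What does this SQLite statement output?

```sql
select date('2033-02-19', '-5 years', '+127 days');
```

2028-06-25

Adding -5 years to 2033-02-19 gives 2028-02-19.
Applying '+127 days' to 2028-02-19: counting 127 days forward gives 2028-06-25.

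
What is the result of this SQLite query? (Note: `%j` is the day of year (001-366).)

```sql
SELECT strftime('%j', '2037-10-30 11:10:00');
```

303

Day-of-year for 2037-10-30: days since 2037-01-01 inclusive = 303, zero-padded to 303.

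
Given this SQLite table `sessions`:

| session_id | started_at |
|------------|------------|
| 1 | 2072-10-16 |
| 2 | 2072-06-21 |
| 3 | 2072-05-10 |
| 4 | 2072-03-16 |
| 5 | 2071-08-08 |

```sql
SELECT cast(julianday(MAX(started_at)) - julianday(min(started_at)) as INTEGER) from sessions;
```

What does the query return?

435

MIN = 2071-08-08, MAX = 2072-10-16.
23 days remain in August 2071 after the 8th (31 − 8).
Full months from September 2071 through September 2072 contribute their day counts.
Then 16 days into October 2072.
Total: 23 + 30 + 31 + 30 + 31 + 31 + 29 + 31 + 30 + 31 + 30 + 31 + 31 + 30 + 16 = 435.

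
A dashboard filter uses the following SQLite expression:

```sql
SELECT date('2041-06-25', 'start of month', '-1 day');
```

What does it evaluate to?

`start of month` rewinds 2041-06-25 to 2041-06-01.
Going back 1 day from 2041-06-01 reaches 2041-05-31 (last day of May, 31 days).

2041-05-31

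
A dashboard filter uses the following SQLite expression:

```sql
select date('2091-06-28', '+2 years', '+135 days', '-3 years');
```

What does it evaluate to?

Adding +2 years to 2091-06-28 gives 2093-06-28.
Applying '+135 days' to 2093-06-28: counting 135 days forward gives 2093-11-10.
Adding -3 years to 2093-11-10 gives 2090-11-10.

2090-11-10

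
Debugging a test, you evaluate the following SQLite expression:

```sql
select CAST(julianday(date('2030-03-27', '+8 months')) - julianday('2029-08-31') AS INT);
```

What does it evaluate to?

Adding +8 months to 2030-03-27 gives 2030-11-27.
0 days remain in August 2029 after the 31st (31 − 31).
Full months from September 2029 through October 2030 contribute their day counts.
Then 27 days into November 2030.
Total: 0 + 30 + 31 + 30 + 31 + 31 + 28 + 31 + 30 + 31 + 30 + 31 + 31 + 30 + 31 + 27 = 453.

453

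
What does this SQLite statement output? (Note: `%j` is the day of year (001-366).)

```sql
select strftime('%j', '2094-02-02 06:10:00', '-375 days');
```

023

First apply '-375 days': 2094-02-02 06:10:00 → 2093-01-23 06:10:00.
Day-of-year for 2093-01-23: days since 2093-01-01 inclusive = 23, zero-padded to 023.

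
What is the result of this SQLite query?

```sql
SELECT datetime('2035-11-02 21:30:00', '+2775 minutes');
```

2775 minutes = 46h 15m; +2775 minutes from 2035-11-02 21:30:00 is 2035-11-04 19:45:00 (crosses midnight).

2035-11-04 19:45:00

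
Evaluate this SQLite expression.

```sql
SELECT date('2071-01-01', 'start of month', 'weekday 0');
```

`start of month` rewinds 2071-01-01 to 2071-01-01.
`weekday 0` advances to the next Sunday; 2071-01-01 is a Thursday, so it moves forward to 2071-01-04.

2071-01-04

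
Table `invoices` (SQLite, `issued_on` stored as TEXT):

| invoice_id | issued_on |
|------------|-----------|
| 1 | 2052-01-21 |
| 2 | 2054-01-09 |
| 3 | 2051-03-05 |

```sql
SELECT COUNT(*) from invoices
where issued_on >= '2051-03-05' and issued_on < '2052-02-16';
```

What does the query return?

Rows in [2051-03-05, 2052-02-16): 2052-01-21, 2051-03-05 → 2 rows.

2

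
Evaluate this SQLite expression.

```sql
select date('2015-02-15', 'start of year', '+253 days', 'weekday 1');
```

`start of year` rewinds 2015-02-15 to 2015-01-01.
Applying '+253 days' to 2015-01-01: counting 253 days forward gives 2015-09-11.
`weekday 1` advances to the next Monday; 2015-09-11 is a Friday, so it moves forward to 2015-09-14.

2015-09-14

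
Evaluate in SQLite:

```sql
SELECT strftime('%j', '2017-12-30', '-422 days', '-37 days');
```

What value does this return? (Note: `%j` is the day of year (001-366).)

271

First apply '-422 days', '-37 days': 2017-12-30 → 2016-09-27.
Day-of-year for 2016-09-27: days since 2016-01-01 inclusive = 271, zero-padded to 271.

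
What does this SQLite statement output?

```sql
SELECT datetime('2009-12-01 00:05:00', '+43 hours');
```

2009-12-02 19:05:00

+43 hours from 2009-12-01 00:05:00 is 2009-12-02 19:05:00 (crosses midnight).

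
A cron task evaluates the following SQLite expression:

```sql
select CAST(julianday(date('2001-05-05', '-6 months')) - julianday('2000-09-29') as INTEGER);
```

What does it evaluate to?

37

Adding -6 months to 2001-05-05 gives 2000-11-05.
1 day remains in September 2000 after the 29th (30 − 29).
October 2000: 31 days.
Then 5 days into November 2000.
Total: 1 + 31 + 5 = 37.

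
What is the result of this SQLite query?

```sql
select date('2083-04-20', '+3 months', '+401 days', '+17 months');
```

Adding +3 months to 2083-04-20 gives 2083-07-20.
Applying '+401 days' to 2083-07-20: counting 401 days forward gives 2084-08-24.
Adding +17 months to 2084-08-24 gives 2086-01-24.

2086-01-24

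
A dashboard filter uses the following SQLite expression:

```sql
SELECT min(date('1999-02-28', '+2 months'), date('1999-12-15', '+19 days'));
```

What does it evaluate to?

1999-04-28

date('1999-02-28', '+2 months') → 1999-04-28.
date('1999-12-15', '+19 days') → 2000-01-03.
Earlier of the two is 1999-04-28.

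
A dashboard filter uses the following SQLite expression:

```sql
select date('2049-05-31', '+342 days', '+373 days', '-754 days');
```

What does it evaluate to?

Applying '+342 days' to 2049-05-31: counting 342 days forward gives 2050-05-08.
Applying '+373 days' to 2050-05-08: counting 373 days forward gives 2051-05-16.
Applying '-754 days' to 2051-05-16: counting 754 days back gives 2049-04-22.

2049-04-22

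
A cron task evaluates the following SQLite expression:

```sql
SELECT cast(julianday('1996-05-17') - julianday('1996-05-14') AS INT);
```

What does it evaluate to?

3

Both dates are in May 1996: 17 − 14 = 3.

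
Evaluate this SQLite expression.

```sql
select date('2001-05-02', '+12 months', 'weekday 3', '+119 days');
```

2002-09-04

Adding +12 months to 2001-05-02 gives 2002-05-02.
`weekday 3` advances to the next Wednesday; 2002-05-02 is a Thursday, so it moves forward to 2002-05-08.
Applying '+119 days' to 2002-05-08: counting 119 days forward gives 2002-09-04.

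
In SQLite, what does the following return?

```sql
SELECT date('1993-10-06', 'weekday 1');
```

`weekday 1` advances to the next Monday; 1993-10-06 is a Wednesday, so it moves forward to 1993-10-11.

1993-10-11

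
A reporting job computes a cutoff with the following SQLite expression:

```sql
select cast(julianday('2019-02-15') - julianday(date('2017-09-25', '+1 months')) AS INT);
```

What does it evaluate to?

Adding +1 month to 2017-09-25 gives 2017-10-25.
6 days remain in October 2017 after the 25th (31 − 25).
Full months from November 2017 through January 2019 contribute their day counts.
Then 15 days into February 2019.
Total: 6 + 30 + 31 + 31 + 28 + 31 + 30 + 31 + 30 + 31 + 31 + 30 + 31 + 30 + 31 + 31 + 15 = 478.

478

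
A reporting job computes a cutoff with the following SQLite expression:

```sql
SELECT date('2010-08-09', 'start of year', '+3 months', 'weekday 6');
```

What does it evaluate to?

2010-04-03

`start of year` rewinds 2010-08-09 to 2010-01-01.
Adding +3 months to 2010-01-01 gives 2010-04-01.
`weekday 6` advances to the next Saturday; 2010-04-01 is a Thursday, so it moves forward to 2010-04-03.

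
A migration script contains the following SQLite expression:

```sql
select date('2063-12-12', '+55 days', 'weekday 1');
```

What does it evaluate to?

Applying '+55 days' to 2063-12-12: counting 55 days forward gives 2064-02-05.
`weekday 1` advances to the next Monday; 2064-02-05 is a Tuesday, so it moves forward to 2064-02-11.

2064-02-11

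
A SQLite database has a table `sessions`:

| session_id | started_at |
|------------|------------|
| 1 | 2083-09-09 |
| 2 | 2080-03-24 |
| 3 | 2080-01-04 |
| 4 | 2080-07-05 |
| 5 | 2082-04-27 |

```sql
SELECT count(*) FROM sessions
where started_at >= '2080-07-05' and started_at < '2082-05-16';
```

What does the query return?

Rows in [2080-07-05, 2082-05-16): 2080-07-05, 2082-04-27 → 2 rows.

2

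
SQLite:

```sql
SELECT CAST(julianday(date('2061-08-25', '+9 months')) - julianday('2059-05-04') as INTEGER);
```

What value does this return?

Adding +9 months to 2061-08-25 gives 2062-05-25.
27 days remain in May 2059 after the 4th (31 − 4).
Full months from June 2059 through April 2062 contribute their day counts.
Then 25 days into May 2062.
Total: 27 + 30 + 31 + 31 + 30 + 31 + 30 + 31 + 31 + 29 + 31 + 30 + 31 + 30 + 31 + 31 + 30 + 31 + 30 + 31 + 31 + 28 + 31 + 30 + 31 + 30 + 31 + 31 + 30 + 31 + 30 + 31 + 31 + 28 + 31 + 30 + 25 = 1117.

1117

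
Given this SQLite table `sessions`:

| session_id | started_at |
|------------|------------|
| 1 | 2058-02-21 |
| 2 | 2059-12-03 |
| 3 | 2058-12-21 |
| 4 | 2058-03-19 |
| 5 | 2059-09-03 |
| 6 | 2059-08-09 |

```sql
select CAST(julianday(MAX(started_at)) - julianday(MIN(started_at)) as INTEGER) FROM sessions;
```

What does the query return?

MIN = 2058-02-21, MAX = 2059-12-03.
7 days remain in February 2058 after the 21st (28 − 21).
Full months from March 2058 through November 2059 contribute their day counts.
Then 3 days into December 2059.
Total: 7 + 31 + 30 + 31 + 30 + 31 + 31 + 30 + 31 + 30 + 31 + 31 + 28 + 31 + 30 + 31 + 30 + 31 + 31 + 30 + 31 + 30 + 3 = 650.

650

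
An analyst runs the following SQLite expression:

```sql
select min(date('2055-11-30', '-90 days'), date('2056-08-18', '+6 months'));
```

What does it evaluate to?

2055-09-01

date('2055-11-30', '-90 days') → 2055-09-01.
date('2056-08-18', '+6 months') → 2057-02-18.
Earlier of the two is 2055-09-01.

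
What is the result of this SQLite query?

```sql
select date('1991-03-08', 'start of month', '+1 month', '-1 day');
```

`start of month` rewinds 1991-03-08 to 1991-03-01.
Adding +1 month to 1991-03-01 gives 1991-04-01.
Going back 1 day from 1991-04-01 reaches 1991-03-31 (last day of March, 31 days).

1991-03-31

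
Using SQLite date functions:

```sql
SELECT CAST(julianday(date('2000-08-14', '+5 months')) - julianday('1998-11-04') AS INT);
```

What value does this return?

Adding +5 months to 2000-08-14 gives 2001-01-14.
26 days remain in November 1998 after the 4th (30 − 4).
Full months from December 1998 through December 2000 contribute their day counts.
Then 14 days into January 2001.
Total: 26 + 31 + 31 + 28 + 31 + 30 + 31 + 30 + 31 + 31 + 30 + 31 + 30 + 31 + 31 + 29 + 31 + 30 + 31 + 30 + 31 + 31 + 30 + 31 + 30 + 31 + 14 = 802.

802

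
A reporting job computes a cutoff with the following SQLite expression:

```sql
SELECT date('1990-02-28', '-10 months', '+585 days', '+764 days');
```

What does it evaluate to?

Adding -10 months to 1990-02-28 gives 1989-04-28.
Applying '+585 days' to 1989-04-28: counting 585 days forward gives 1990-12-04.
Applying '+764 days' to 1990-12-04: counting 764 days forward gives 1993-01-06.

1993-01-06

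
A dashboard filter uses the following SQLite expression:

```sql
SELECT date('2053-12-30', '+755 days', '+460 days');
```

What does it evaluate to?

2057-04-28

Applying '+755 days' to 2053-12-30: counting 755 days forward gives 2056-01-24.
Applying '+460 days' to 2056-01-24: counting 460 days forward gives 2057-04-28.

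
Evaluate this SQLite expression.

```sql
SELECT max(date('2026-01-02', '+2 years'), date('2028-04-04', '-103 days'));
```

2028-01-02

date('2026-01-02', '+2 years') → 2028-01-02.
date('2028-04-04', '-103 days') → 2027-12-23.
Later of the two is 2028-01-02.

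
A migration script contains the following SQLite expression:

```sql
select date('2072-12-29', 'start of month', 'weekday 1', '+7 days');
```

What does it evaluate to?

`start of month` rewinds 2072-12-29 to 2072-12-01.
`weekday 1` advances to the next Monday; 2072-12-01 is a Thursday, so it moves forward to 2072-12-05.
Advancing 7 more days within December lands on 2072-12-12.

2072-12-12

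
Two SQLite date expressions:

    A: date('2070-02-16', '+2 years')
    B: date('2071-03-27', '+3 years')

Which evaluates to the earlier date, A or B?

A = 2072-02-16.
B = 2074-03-27.
A is earlier.

A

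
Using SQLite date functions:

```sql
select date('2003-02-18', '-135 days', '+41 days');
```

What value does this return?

2002-11-16

Applying '-135 days' to 2003-02-18: counting 135 days back gives 2002-10-06.
Applying '+41 days' to 2002-10-06: counting 41 days forward gives 2002-11-16.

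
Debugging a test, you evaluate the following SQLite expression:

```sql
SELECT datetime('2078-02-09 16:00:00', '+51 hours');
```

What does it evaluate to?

+51 hours from 2078-02-09 16:00:00 is 2078-02-11 19:00:00 (crosses midnight).

2078-02-11 19:00:00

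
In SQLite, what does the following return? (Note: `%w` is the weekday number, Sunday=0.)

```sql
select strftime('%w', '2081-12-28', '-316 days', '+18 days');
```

3

First apply '-316 days', '+18 days': 2081-12-28 → 2081-03-05.
2081-03-05 is a Wednesday; with Sunday=0 that is 3.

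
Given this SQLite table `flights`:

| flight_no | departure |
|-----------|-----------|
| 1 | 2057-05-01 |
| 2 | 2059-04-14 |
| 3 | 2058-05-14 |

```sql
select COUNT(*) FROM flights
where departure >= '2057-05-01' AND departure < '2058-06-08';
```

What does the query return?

Rows in [2057-05-01, 2058-06-08): 2057-05-01, 2058-05-14 → 2 rows.

2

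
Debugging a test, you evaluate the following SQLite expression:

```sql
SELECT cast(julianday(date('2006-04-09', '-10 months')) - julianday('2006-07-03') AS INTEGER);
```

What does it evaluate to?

-389

Adding -10 months to 2006-04-09 gives 2005-06-09.
21 days remain in June 2005 after the 9th (30 − 9).
Full months from July 2005 through June 2006 contribute their day counts.
Then 3 days into July 2006.
Total: 21 + 31 + 31 + 30 + 31 + 30 + 31 + 31 + 28 + 31 + 30 + 31 + 30 + 3 = 389.
The subtraction is earlier − later, so the result is −389 → -389.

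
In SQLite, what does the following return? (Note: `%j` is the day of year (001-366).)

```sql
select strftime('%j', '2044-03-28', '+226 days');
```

First apply '+226 days': 2044-03-28 → 2044-11-09.
Day-of-year for 2044-11-09: days since 2044-01-01 inclusive = 314, zero-padded to 314.

314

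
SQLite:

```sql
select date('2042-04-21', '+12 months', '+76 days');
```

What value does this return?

Adding +12 months to 2042-04-21 gives 2043-04-21.
Applying '+76 days' to 2043-04-21: counting 76 days forward gives 2043-07-06.

2043-07-06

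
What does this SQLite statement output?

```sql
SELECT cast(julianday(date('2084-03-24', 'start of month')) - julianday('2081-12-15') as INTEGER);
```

807

`start of month` rewinds 2084-03-24 to 2084-03-01.
16 days remain in December 2081 after the 15th (31 − 15).
Full months from January 2082 through February 2084 contribute their day counts.
Then 1 day into March 2084.
Total: 16 + 31 + 28 + 31 + 30 + 31 + 30 + 31 + 31 + 30 + 31 + 30 + 31 + 31 + 28 + 31 + 30 + 31 + 30 + 31 + 31 + 30 + 31 + 30 + 31 + 31 + 29 + 1 = 807.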